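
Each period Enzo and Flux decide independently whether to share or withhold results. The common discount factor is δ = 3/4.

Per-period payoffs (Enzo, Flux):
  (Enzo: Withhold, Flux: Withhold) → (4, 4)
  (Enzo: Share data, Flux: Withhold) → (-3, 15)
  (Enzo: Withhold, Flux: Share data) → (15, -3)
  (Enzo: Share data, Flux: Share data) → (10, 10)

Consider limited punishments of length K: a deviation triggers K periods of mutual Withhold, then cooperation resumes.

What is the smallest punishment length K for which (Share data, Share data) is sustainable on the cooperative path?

IC: δ(1−δ^K)/(1−δ) ≥ (15−10)/(10−4) = 5/6.
With δ = 3/4: need 1 − δ^K ≥ 5/6·(1−3/4)/(3/4), i.e. δ^K ≤ 0.7222.
Since (3/4)^1 = 0.7500 and (3/4)^2 = 0.5625, the smallest such K is 2.

2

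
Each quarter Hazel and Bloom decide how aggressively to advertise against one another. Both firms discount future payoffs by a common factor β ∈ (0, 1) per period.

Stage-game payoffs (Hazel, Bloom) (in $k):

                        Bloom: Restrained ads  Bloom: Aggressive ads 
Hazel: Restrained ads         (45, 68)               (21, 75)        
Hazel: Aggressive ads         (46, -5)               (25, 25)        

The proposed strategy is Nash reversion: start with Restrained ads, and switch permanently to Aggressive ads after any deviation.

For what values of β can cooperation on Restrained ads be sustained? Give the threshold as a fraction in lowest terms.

For Hazel: deviation gain 46−45 = 1, per-period punishment loss 45−25 = 20. IC gives β ≥ 1/21.
For Bloom: gain 7, loss 43 per period, so β ≥ 7/50.
The tighter constraint is Bloom's, so cooperation needs β ≥ 7/50.

7/50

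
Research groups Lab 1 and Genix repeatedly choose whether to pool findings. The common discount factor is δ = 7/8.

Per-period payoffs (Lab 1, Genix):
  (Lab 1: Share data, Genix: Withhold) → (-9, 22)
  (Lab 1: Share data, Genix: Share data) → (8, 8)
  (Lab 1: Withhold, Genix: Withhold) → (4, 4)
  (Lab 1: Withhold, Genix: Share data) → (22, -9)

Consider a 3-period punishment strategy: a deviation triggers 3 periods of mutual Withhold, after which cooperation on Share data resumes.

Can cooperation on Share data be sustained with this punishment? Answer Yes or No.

Comparing payoff streams over the 4 periods until play realigns: cooperate → 8(1+δ+…+δ^3); deviate → 22 + 4(δ+…+δ^3).
Cooperation is sustained iff (8−4)(δ+…+δ^3) ≥ 22−8.
δ+…+δ^3 = 7/8·(1−(7/8)^3)/(1−7/8) = 2.3105, and (22−8)/(8−4) = 3.5000.
2.3105 < 3.5000, so cooperation is not sustainable.

No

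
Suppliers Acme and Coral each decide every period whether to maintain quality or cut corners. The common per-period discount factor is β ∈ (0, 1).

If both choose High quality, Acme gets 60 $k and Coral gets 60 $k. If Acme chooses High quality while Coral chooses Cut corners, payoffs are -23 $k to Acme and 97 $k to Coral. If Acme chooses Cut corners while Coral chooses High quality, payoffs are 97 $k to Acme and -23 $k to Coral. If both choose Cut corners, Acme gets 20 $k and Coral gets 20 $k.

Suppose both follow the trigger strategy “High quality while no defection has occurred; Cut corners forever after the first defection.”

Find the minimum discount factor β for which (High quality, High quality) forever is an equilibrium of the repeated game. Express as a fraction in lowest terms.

Cooperation forever yields 60 each period: 60/(1−β).
Deviating yields 97 once, then 20 forever: 97 + 20β/(1−β).
No profitable deviation requires 60/(1−β) ≥ 97 + 20β/(1−β).
Multiplying by (1−β): 60 ≥ 97(1−β) + 20β = 97 − 77β.
So 77β ≥ 37, i.e. β ≥ 37/77.

37/77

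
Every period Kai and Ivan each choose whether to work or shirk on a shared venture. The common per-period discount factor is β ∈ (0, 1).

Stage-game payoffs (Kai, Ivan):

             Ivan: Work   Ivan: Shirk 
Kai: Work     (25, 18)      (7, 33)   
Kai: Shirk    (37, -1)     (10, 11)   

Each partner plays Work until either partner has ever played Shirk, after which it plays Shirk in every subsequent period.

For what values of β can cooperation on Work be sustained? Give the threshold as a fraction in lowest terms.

For Kai: deviation gain 37−25 = 12, per-period punishment loss 25−10 = 15. IC gives β ≥ 12/27 = 4/9.
For Ivan: gain 15, loss 7 per period, so β ≥ 15/22.
The tighter constraint is Ivan's, so cooperation needs β ≥ 15/22.

15/22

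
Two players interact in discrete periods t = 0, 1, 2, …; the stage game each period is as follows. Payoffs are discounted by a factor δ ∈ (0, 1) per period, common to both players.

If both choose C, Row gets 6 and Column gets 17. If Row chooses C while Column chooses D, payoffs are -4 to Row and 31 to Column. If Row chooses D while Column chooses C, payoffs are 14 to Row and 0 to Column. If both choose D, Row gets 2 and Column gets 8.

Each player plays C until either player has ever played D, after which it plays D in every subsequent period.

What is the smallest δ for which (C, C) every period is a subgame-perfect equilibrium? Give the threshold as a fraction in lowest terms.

2/3

For Row: deviation gain 14−6 = 8, per-period punishment loss 6−2 = 4. IC gives δ ≥ 8/12 = 2/3.
For Column: gain 14, loss 9 per period, so δ ≥ 14/23.
The tighter constraint is Row's, so cooperation needs δ ≥ 2/3.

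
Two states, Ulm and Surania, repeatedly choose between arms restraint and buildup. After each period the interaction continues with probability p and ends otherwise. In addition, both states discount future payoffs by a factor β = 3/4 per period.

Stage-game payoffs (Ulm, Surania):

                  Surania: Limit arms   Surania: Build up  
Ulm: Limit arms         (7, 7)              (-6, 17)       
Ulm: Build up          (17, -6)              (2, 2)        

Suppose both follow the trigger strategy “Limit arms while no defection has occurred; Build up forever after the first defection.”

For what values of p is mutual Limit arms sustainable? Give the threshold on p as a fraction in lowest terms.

With continuation probability p and discount β, the effective per-period discount factor is βp.
Grim-trigger IC: βp ≥ (17−7)/(17−2) = 2/3.
So p ≥ (2/3)/(3/4) = 8/9.

8/9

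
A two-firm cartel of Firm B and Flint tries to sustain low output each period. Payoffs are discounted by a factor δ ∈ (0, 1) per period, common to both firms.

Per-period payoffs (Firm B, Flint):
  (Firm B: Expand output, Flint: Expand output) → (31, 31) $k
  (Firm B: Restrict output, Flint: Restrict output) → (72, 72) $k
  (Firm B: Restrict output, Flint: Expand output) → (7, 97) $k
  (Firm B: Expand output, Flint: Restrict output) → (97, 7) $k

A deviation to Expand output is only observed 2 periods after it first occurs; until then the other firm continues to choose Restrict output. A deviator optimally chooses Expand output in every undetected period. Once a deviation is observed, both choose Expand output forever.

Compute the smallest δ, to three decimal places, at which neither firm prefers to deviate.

Deviating for the 2 undetected periods gains 97−72 = 25 per period over cooperation, then loses 72−31 = 41 per period forever once punishment starts.
Gain: 25(1 + δ + … + δ^1); loss: 41·δ^2/(1−δ).
No profitable deviation ⇔ 25(1−δ^2) ≤ 41·δ^2, i.e. δ^2 ≥ 25/(25+41) = 25/66.
Hence δ ≥ (25/66)^(1/2) ≈ 0.615.

0.615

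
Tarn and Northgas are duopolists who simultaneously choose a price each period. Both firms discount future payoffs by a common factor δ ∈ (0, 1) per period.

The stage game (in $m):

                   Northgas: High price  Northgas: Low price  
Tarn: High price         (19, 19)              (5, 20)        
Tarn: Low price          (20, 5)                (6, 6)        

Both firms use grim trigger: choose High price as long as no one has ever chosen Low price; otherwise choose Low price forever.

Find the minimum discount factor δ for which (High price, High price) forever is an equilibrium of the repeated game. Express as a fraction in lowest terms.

One-period gain from deviating is 20 − 19 = 1. The loss is 19 − 6 = 13 in every subsequent period, with present value 13·δ/(1−δ).
Deviation is unprofitable when 13·δ/(1−δ) ≥ 1, i.e. δ/(1−δ) ≥ 1/13.
Equivalently δ ≥ 1/(1+13) = 1/14.

1/14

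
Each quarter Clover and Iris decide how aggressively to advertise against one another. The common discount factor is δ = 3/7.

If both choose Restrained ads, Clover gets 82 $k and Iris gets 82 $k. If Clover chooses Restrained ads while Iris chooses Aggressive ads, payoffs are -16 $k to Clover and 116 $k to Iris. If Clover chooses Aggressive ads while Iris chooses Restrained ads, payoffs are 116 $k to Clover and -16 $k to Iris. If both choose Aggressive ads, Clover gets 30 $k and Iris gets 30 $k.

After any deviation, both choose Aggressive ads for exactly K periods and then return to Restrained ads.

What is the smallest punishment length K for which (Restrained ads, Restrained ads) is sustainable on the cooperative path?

3

IC: δ(1−δ^K)/(1−δ) ≥ (116−82)/(82−30) = 17/26.
With δ = 3/7: need 1 − δ^K ≥ 17/26·(1−3/7)/(3/7), i.e. δ^K ≤ 0.1282.
Since (3/7)^2 = 0.1837 and (3/7)^3 = 0.0787, the smallest such K is 3.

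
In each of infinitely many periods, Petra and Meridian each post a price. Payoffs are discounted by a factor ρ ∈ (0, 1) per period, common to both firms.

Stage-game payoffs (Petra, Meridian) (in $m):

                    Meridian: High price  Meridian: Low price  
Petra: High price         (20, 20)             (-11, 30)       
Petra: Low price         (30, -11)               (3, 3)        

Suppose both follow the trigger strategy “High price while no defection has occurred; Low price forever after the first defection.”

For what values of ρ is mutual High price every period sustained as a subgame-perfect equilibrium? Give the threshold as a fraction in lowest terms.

10/27

Cooperation forever yields 20 each period: 20/(1−ρ).
Deviating yields 30 once, then 3 forever: 30 + 3ρ/(1−ρ).
No profitable deviation requires 20/(1−ρ) ≥ 30 + 3ρ/(1−ρ).
Multiplying by (1−ρ): 20 ≥ 30(1−ρ) + 3ρ = 30 − 27ρ.
So 27ρ ≥ 10, i.e. ρ ≥ 10/27.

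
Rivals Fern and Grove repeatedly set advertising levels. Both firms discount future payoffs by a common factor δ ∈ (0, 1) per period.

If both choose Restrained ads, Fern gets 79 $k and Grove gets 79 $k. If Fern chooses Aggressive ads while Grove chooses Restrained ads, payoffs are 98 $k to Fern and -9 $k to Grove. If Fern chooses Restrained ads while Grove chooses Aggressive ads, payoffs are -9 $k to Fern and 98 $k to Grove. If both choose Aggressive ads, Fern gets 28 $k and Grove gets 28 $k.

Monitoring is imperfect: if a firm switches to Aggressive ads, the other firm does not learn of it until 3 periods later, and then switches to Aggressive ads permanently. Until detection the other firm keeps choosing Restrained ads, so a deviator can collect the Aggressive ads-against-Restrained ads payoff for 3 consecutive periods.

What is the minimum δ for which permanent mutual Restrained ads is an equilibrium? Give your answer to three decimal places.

A deviator earns 98 for 3 periods, then 28 forever; cooperating earns 79 forever. Multiplying the IC by (1−δ):
79 ≥ 98(1−δ^3) + 28δ^3, so 70·δ^3 ≥ 19 and δ^3 ≥ 19/70.
δ ≥ (19/70)^(1/3) ≈ 0.647.

0.647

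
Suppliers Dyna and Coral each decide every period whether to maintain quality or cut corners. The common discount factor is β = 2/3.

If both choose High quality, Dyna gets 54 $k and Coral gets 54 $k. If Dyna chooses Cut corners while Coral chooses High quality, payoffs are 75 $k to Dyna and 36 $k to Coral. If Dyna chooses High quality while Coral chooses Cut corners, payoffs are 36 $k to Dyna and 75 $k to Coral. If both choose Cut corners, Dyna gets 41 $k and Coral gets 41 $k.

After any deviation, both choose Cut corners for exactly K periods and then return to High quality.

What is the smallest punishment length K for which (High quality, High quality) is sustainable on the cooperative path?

Need Σ_{k=1}^{K} β^k ≥ (75−54)/(54−41) = 1.6154 at β = 2/3.
At K = 4 the sum is 1.6049 < 1.6154; at K = 5 it is 1.7366 ≥ 1.6154.
So the minimum punishment length is K = 5.

5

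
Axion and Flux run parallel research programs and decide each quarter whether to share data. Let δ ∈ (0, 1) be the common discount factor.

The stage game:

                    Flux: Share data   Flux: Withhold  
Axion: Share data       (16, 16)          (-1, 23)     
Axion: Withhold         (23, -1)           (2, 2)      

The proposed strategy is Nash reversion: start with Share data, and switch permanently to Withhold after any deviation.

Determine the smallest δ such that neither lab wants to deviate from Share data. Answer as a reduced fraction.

16/(1−δ) ≥ 23 + 2δ/(1−δ)
16 ≥ 23 − 21δ
δ ≥ 7/21 = 1/3.

1/3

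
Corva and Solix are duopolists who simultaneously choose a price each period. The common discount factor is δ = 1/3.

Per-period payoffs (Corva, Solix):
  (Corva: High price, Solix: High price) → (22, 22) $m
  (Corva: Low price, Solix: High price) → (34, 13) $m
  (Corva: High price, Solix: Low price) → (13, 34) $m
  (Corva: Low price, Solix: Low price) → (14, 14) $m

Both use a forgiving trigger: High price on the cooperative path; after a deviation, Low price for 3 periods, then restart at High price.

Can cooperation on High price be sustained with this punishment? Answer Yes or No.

IC: δ+…+δ^3 ≥ (34−22)/(22−14) = 3/2.
At δ = 1/3: partial sum = 0.4815 < 1.5000. Cooperation not sustainable.

No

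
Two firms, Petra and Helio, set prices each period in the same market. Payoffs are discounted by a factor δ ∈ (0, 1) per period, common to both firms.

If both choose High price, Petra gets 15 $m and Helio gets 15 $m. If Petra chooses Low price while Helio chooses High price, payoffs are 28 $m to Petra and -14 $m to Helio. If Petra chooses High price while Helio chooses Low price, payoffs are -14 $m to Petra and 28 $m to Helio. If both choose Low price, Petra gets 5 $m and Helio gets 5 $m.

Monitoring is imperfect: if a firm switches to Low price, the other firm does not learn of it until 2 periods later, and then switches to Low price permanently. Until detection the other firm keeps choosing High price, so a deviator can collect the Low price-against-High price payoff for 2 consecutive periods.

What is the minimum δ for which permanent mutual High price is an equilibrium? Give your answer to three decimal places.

The best deviation is to choose Low price for all 2 undetected periods, earning 28 each, then 5 forever once detected.
Deviation value: 28(1−δ^2)/(1−δ) + 5δ^2/(1−δ); cooperation value: 15/(1−δ).
IC: 15 ≥ 28(1−δ^2) + 5δ^2 = 28 − 23δ^2.
So δ^2 ≥ 13/23, giving δ ≥ (13/23)^(1/2) ≈ 0.752.

0.752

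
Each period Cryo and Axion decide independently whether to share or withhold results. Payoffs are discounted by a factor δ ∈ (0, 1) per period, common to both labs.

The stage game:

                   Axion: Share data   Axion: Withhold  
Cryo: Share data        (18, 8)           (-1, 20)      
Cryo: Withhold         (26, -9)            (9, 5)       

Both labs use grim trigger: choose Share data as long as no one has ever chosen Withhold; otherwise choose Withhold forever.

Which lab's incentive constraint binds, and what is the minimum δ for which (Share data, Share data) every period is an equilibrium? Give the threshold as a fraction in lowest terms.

For Cryo: deviation gain 26−18 = 8, per-period punishment loss 18−9 = 9. IC gives δ ≥ 8/17.
For Axion: gain 12, loss 3 per period, so δ ≥ 12/15 = 4/5.
The tighter constraint is Axion's, so cooperation needs δ ≥ 4/5.

Axion; δ ≥ 4/5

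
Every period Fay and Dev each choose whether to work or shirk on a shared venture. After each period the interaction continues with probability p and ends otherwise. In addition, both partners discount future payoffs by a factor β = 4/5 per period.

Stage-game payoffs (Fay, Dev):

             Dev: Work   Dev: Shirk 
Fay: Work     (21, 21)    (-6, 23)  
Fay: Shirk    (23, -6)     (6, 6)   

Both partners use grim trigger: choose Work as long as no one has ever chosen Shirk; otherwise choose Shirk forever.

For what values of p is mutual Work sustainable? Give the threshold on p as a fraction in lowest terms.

Expected continuation weight on next period's payoff is β·p = 4/5·p, which plays the role of the discount factor.
Cooperation requires 4/5·p ≥ (23−21)/(23−6) = 2/17, hence p ≥ 5/34.

5/34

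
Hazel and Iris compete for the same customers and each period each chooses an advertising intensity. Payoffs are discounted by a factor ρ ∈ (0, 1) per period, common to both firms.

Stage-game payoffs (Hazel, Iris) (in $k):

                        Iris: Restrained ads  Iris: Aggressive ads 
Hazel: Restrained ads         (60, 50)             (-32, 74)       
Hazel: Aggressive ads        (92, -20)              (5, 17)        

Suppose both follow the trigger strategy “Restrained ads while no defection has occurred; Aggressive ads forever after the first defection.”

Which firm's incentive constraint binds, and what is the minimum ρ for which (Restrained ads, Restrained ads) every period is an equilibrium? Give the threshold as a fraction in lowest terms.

For Hazel: deviation gain 92−60 = 32, per-period punishment loss 60−5 = 55. IC gives ρ ≥ 32/87.
For Iris: gain 24, loss 33 per period, so ρ ≥ 24/57 = 8/19.
The tighter constraint is Iris's, so cooperation needs ρ ≥ 8/19.

Iris; ρ ≥ 8/19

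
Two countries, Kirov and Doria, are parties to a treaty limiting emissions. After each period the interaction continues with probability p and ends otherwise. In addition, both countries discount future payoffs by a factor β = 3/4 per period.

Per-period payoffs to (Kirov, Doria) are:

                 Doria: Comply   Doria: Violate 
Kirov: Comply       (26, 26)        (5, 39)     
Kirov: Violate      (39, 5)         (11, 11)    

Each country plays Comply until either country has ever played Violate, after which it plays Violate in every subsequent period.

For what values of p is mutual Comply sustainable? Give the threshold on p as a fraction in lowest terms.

With continuation probability p and discount β, the effective per-period discount factor is βp.
Grim-trigger IC: βp ≥ (39−26)/(39−11) = 13/28.
So p ≥ (13/28)/(3/4) = 13/21.

13/21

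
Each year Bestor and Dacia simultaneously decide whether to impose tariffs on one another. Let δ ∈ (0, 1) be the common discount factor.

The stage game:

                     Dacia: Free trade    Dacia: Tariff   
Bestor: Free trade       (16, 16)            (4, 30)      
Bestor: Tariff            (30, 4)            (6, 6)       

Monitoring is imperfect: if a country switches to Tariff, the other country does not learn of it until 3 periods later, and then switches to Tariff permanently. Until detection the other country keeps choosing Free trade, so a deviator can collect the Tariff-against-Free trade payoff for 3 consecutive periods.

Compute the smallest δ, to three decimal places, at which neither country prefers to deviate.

The best deviation is to choose Tariff for all 3 undetected periods, earning 30 each, then 6 forever once detected.
Deviation value: 30(1−δ^3)/(1−δ) + 6δ^3/(1−δ); cooperation value: 16/(1−δ).
IC: 16 ≥ 30(1−δ^3) + 6δ^3 = 30 − 24δ^3.
So δ^3 ≥ 14/24 = 7/12, giving δ ≥ (7/12)^(1/3) ≈ 0.836.

0.836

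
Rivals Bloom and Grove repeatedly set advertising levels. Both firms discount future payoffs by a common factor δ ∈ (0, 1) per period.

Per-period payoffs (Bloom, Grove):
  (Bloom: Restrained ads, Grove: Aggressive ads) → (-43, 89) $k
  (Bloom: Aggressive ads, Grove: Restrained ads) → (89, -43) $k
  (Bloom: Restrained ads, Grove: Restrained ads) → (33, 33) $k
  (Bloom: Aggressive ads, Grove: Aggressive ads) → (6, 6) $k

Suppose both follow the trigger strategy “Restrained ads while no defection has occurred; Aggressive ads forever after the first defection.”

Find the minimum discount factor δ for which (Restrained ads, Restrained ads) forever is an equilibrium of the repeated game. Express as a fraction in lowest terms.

56/83

33/(1−δ) ≥ 89 + 6δ/(1−δ)
33 ≥ 89 − 83δ
δ ≥ 56/83.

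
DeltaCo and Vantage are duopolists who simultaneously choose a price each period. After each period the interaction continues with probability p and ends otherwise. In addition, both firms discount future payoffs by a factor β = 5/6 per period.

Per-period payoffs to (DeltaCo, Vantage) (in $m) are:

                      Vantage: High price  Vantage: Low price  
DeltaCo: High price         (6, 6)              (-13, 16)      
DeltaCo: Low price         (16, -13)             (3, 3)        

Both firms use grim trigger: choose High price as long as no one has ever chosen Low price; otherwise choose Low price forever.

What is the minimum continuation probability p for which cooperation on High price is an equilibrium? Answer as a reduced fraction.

Expected continuation weight on next period's payoff is β·p = 5/6·p, which plays the role of the discount factor.
Cooperation requires 5/6·p ≥ (16−6)/(16−3) = 10/13, hence p ≥ 12/13.

12/13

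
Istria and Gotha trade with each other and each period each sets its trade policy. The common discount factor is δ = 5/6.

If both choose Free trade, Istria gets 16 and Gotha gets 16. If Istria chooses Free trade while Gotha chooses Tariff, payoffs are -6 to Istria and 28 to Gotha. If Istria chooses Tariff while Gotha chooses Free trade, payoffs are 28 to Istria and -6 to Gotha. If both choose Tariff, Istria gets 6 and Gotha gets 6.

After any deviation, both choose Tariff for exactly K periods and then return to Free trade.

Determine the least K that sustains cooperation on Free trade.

2

IC: δ(1−δ^K)/(1−δ) ≥ (28−16)/(16−6) = 6/5.
With δ = 5/6: need 1 − δ^K ≥ 6/5·(1−5/6)/(5/6), i.e. δ^K ≤ 0.7600.
Since (5/6)^1 = 0.8333 and (5/6)^2 = 0.6944, the smallest such K is 2.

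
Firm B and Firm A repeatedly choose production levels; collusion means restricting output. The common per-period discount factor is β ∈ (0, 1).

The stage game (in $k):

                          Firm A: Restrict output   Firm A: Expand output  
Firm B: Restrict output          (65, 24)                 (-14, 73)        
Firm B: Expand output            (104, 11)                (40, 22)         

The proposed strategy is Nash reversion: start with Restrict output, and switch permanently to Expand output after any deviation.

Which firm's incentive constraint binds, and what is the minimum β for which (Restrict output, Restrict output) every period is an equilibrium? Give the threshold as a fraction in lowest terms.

Firm B's threshold: (104−65)/(104−40) = 39/64.
Firm A's threshold: (73−24)/(73−22) = 49/51.
39/64 < 49/51, so Firm A binds and β* = 49/51.

Firm A; β ≥ 49/51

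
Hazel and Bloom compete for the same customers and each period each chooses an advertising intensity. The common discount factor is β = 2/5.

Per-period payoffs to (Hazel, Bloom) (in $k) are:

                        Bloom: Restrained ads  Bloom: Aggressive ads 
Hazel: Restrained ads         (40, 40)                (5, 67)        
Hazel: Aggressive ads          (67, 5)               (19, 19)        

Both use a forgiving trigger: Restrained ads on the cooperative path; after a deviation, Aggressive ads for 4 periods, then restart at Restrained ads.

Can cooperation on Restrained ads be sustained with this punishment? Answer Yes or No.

A one-shot deviation gives 67 now, then 19 for 4 periods, then back to 40.
Gain from deviating: (67−40) today; loss: (40−19) in each of the next 4 periods.
No-deviation condition: (40−19)(β+…+β^4) ≥ 67−40, i.e. β+…+β^4 ≥ 9/7.
At β = 2/5: β+…+β^4 = 0.6496 < 1.2857.
So cooperation is not sustainable.

No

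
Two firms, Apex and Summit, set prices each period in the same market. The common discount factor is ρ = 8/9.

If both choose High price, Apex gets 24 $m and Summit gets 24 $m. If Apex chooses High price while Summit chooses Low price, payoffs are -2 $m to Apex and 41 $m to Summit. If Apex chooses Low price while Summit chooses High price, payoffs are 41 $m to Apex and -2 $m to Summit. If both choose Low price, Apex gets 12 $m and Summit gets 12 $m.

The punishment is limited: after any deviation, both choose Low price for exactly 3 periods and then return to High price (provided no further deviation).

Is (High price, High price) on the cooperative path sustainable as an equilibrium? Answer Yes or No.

Yes

IC: ρ+…+ρ^3 ≥ (41−24)/(24−12) = 17/12.
At ρ = 8/9: partial sum = 2.3813 ≥ 1.4167. Cooperation sustainable.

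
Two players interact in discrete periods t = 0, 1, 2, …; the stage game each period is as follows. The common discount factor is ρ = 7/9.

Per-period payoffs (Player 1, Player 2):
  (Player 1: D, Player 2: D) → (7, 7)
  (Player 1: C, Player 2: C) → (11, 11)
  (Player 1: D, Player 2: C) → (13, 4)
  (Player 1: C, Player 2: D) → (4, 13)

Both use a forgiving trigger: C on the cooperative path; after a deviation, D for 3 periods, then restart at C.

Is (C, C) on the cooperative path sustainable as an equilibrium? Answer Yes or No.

Comparing payoff streams over the 4 periods until play realigns: cooperate → 11(1+ρ+…+ρ^3); deviate → 13 + 7(ρ+…+ρ^3).
Cooperation is sustained iff (11−7)(ρ+…+ρ^3) ≥ 13−11.
ρ+…+ρ^3 = 7/9·(1−(7/9)^3)/(1−7/9) = 1.8532, and (13−11)/(11−7) = 0.5000.
1.8532 ≥ 0.5000, so cooperation is sustainable.

Yes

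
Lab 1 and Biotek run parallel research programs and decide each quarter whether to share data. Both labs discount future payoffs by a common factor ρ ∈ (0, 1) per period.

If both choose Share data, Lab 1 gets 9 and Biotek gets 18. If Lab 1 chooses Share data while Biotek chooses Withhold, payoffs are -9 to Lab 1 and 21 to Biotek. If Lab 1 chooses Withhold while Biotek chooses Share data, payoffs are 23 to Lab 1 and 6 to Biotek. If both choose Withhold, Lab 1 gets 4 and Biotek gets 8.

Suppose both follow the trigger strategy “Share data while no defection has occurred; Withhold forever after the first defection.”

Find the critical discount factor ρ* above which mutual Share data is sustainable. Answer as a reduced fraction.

14/19

For Lab 1: deviation gain 23−9 = 14, per-period punishment loss 9−4 = 5. IC gives ρ ≥ 14/19.
For Biotek: gain 3, loss 10 per period, so ρ ≥ 3/13.
The tighter constraint is Lab 1's, so cooperation needs ρ ≥ 14/19.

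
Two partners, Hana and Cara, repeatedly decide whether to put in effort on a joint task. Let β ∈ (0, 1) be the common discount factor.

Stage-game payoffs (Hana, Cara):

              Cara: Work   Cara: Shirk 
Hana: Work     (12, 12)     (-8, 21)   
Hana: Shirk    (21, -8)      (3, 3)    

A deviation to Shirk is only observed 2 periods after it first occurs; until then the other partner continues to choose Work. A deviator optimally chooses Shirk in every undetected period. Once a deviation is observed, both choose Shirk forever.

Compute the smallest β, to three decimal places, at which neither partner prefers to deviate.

0.707

The best deviation is to choose Shirk for all 2 undetected periods, earning 21 each, then 3 forever once detected.
Deviation value: 21(1−β^2)/(1−β) + 3β^2/(1−β); cooperation value: 12/(1−β).
IC: 12 ≥ 21(1−β^2) + 3β^2 = 21 − 18β^2.
So β^2 ≥ 9/18 = 1/2, giving β ≥ (1/2)^(1/2) ≈ 0.707.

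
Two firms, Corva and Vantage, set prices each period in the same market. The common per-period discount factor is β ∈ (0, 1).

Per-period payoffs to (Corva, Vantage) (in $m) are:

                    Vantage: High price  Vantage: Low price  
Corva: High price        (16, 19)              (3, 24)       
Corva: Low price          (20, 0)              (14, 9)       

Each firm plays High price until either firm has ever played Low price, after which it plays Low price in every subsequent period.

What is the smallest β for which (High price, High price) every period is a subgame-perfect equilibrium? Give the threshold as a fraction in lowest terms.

For Corva: deviation gain 20−16 = 4, per-period punishment loss 16−14 = 2. IC gives β ≥ 4/6 = 2/3.
For Vantage: gain 5, loss 10 per period, so β ≥ 5/15 = 1/3.
The tighter constraint is Corva's, so cooperation needs β ≥ 2/3.

2/3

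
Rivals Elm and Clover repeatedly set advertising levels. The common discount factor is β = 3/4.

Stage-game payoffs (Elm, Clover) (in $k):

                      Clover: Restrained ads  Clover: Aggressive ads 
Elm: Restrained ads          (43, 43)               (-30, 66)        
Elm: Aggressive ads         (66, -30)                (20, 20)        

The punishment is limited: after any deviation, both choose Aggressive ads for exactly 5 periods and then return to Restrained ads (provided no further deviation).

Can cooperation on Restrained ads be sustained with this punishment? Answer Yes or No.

Yes

A one-shot deviation gives 66 now, then 20 for 5 periods, then back to 43.
Gain from deviating: (66−43) today; loss: (43−20) in each of the next 5 periods.
No-deviation condition: (43−20)(β+…+β^5) ≥ 66−43, i.e. β+…+β^5 ≥ 1.
At β = 3/4: β+…+β^5 = 2.2881 ≥ 1.0000.
So cooperation is sustainable.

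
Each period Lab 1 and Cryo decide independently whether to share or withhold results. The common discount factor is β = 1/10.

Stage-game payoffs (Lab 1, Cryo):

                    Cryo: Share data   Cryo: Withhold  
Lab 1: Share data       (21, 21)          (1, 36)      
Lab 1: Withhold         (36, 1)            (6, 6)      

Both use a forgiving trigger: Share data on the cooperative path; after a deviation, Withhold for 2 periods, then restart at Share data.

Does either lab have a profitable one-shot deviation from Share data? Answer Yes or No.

Yes

IC: β+…+β^2 ≥ (36−21)/(21−6) = 1.
At β = 1/10: partial sum = 0.1100 < 1.0000. Cooperation not sustainable.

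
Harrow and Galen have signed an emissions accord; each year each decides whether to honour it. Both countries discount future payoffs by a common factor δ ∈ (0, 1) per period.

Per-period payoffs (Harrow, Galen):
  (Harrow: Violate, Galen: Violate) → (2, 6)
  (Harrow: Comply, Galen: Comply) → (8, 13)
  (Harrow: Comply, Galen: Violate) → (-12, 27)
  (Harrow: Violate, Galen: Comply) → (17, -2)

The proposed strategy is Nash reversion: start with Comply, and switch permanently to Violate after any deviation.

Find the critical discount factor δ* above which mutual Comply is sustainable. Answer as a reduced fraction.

Harrow: cooperation gives 8 each period; deviation gives 17 once then 2 forever.
  8/(1−δ) ≥ 17 + 2δ/(1−δ) ⇒ δ ≥ 9/15 = 3/5.
Galen: cooperation gives 13 each period; deviation gives 27 once then 6 forever.
  δ ≥ 14/21 = 2/3.
Both must hold, so the binding constraint is Galen's: δ ≥ 2/3.

2/3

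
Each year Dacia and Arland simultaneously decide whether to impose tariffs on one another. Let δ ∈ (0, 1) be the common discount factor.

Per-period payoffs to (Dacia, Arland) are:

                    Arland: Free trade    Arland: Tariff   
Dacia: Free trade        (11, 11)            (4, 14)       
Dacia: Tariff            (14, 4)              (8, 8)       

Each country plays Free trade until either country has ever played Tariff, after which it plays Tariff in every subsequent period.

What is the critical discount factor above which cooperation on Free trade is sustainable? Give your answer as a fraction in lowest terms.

1/2

Under grim trigger the critical discount factor is (T−C)/(T−P) with T = 14, C = 11, P = 8.
δ* = (14−11)/(14−8) = 3/6 = 1/2.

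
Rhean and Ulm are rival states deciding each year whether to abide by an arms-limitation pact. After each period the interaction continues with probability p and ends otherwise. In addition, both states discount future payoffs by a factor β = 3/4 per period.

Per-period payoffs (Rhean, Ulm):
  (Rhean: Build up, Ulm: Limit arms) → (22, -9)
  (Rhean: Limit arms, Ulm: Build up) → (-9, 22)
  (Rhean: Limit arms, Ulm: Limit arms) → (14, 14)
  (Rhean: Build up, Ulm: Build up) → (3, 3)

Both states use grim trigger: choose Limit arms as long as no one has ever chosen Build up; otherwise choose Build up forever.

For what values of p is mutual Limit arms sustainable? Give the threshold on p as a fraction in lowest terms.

Expected continuation weight on next period's payoff is β·p = 3/4·p, which plays the role of the discount factor.
Cooperation requires 3/4·p ≥ (22−14)/(22−3) = 8/19, hence p ≥ 32/57.

32/57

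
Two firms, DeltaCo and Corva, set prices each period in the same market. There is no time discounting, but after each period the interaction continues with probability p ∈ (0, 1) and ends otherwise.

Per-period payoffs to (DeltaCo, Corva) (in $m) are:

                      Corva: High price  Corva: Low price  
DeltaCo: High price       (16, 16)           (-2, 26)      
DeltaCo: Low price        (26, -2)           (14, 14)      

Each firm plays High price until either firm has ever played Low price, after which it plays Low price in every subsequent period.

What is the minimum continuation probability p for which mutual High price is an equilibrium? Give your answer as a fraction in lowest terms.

Expected cooperation value is 16 + p·16 + p²·16 + … = 16/(1−p); deviation gives 26 + p·14/(1−p).
16 ≥ 26(1−p) + 14p ⇒ 12p ≥ 10 ⇒ p ≥ 10/12 = 5/6.

5/6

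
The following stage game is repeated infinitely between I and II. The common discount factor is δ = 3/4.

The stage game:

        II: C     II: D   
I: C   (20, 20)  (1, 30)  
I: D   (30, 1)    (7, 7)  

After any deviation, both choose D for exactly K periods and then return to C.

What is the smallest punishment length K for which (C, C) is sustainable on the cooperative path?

2

Need Σ_{k=1}^{K} δ^k ≥ (30−20)/(20−7) = 0.7692 at δ = 3/4.
At K = 1 the sum is 0.7500 < 0.7692; at K = 2 it is 1.3125 ≥ 0.7692.
So the minimum punishment length is K = 2.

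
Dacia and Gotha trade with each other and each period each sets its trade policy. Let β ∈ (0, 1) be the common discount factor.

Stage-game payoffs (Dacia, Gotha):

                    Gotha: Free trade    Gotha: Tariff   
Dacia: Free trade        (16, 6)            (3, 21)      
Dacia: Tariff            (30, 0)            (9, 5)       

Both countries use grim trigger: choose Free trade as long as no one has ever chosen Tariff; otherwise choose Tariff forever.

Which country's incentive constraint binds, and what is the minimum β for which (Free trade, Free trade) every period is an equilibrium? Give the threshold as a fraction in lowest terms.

Gotha; β ≥ 15/16

For Dacia: deviation gain 30−16 = 14, per-period punishment loss 16−9 = 7. IC gives β ≥ 14/21 = 2/3.
For Gotha: gain 15, loss 1 per period, so β ≥ 15/16.
The tighter constraint is Gotha's, so cooperation needs β ≥ 15/16.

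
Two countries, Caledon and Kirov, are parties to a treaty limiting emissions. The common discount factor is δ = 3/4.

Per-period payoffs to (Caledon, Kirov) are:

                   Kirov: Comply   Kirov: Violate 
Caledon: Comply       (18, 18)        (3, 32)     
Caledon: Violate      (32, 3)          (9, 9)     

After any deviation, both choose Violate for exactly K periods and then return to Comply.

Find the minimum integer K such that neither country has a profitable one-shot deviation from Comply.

3

No profitable deviation requires (18−9)(δ+…+δ^K) ≥ 32−18, i.e. δ+…+δ^K ≥ 14/9 ≈ 1.5556.
With δ = 3/4, the partial sums are K=1: 0.7500, K=2: 1.3125, K=3: 1.7344.
K = 3 is the first length at which the sum reaches 1.5556.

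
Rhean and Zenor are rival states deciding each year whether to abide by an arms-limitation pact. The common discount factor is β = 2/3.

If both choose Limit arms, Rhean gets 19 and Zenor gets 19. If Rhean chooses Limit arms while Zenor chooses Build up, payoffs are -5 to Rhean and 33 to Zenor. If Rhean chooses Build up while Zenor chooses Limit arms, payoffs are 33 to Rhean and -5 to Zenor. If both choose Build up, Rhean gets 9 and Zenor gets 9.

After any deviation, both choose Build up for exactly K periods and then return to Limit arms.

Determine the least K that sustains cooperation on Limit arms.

3

Need Σ_{k=1}^{K} β^k ≥ (33−19)/(19−9) = 1.4000 at β = 2/3.
At K = 2 the sum is 1.1111 < 1.4000; at K = 3 it is 1.4074 ≥ 1.4000.
So the minimum punishment length is K = 3.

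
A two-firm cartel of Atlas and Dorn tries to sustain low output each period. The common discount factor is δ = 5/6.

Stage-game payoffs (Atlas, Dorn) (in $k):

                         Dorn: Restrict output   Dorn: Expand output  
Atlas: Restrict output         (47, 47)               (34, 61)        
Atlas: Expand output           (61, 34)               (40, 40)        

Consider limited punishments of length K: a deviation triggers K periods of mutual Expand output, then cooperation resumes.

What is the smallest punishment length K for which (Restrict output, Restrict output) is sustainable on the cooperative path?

3

Need Σ_{k=1}^{K} δ^k ≥ (61−47)/(47−40) = 2.0000 at δ = 5/6.
At K = 2 the sum is 1.5278 < 2.0000; at K = 3 it is 2.1065 ≥ 2.0000.
So the minimum punishment length is K = 3.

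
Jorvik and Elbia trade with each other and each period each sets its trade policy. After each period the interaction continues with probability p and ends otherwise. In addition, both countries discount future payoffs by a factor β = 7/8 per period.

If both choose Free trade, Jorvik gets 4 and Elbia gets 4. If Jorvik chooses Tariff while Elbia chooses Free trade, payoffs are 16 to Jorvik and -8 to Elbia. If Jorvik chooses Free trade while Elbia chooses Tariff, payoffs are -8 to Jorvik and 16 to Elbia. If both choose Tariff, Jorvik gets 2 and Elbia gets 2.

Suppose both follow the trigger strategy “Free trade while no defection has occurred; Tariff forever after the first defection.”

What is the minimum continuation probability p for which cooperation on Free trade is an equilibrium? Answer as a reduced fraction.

48/49

Expected continuation weight on next period's payoff is β·p = 7/8·p, which plays the role of the discount factor.
Cooperation requires 7/8·p ≥ (16−4)/(16−2) = 6/7, hence p ≥ 48/49.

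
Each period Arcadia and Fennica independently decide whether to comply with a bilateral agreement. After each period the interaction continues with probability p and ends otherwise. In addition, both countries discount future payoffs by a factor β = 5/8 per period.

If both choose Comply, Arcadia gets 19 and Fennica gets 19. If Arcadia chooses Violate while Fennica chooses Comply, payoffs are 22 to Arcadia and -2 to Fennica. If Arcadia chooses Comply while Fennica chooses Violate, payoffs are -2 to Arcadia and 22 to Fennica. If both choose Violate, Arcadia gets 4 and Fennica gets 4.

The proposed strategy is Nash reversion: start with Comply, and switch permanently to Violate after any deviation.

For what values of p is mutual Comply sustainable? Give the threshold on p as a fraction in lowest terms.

Expected continuation weight on next period's payoff is β·p = 5/8·p, which plays the role of the discount factor.
Cooperation requires 5/8·p ≥ (22−19)/(22−4) = 1/6, hence p ≥ 4/15.

4/15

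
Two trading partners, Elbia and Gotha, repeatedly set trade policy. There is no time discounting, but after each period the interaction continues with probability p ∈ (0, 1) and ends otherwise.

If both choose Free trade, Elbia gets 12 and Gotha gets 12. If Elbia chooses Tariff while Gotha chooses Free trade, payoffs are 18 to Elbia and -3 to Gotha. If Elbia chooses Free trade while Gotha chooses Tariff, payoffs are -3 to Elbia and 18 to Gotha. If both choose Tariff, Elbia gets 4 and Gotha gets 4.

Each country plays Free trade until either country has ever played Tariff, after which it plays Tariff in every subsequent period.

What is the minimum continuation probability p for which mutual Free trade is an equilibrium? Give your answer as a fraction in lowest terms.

With no time discounting, the continuation probability p plays the role of the discount factor.
Grim-trigger IC: 12/(1−p) ≥ 18 + 4p/(1−p) ⇒ p ≥ (18−12)/(18−4) = 3/7.

3/7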